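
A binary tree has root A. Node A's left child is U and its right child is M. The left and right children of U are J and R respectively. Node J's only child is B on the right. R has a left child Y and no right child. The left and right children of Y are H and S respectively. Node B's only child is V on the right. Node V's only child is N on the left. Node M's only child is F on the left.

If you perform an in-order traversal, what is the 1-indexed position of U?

In-order visits the left subtree, then the node, then the right subtree.
At A: go left to U.
  At U: go left to J.
    At J: no left child.
    Visit J.
    At J: go right to B.
      At B: no left child.
      Visit B.
      At B: go right to V.
        At V: go left to N.
          N is a leaf — visit N.
        Visit V.
        At V: no right child.
  Visit U.
  At U: go right to R.
    At R: go left to Y.
      At Y: go left to H.
        H is a leaf — visit H.
      Visit Y.
      At Y: go right to S.
        S is a leaf — visit S.
    Visit R.
    At R: no right child.
Visit A.
At A: go right to M.
  At M: go left to F.
    F is a leaf — visit F.
  Visit M.
  At M: no right child.
Full in-order sequence: J, B, N, V, U, H, Y, S, R, A, F, M.

5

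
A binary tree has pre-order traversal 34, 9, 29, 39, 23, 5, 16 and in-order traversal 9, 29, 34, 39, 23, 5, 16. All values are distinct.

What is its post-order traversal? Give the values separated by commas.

29, 9, 16, 5, 23, 39, 34

The first element of pre-order is the root; it splits in-order into left and right subtrees.
Root 34: left subtree has 2 nodes {9, 29}, right has 4 {39, 23, 5, 16}.
  Root 9: left subtree has 0 nodes { }, right has 1 {29}.
  Root 39: left subtree has 0 nodes { }, right has 3 {23, 5, 16}.
    Root 23: left subtree has 0 nodes { }, right has 2 {5, 16}.
      Root 5: left subtree has 0 nodes { }, right has 1 {16}.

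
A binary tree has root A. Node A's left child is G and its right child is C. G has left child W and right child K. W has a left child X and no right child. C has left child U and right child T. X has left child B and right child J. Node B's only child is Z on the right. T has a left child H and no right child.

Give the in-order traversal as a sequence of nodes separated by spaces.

B Z X J W G K A U C H T

In-order visits the left subtree, then the node, then the right subtree.
At A: go left to G.
  At G: go left to W.
    At W: go left to X.
      At X: go left to B.
        At B: no left child.
        Visit B.
        At B: go right to Z.
          Z is a leaf — visit Z.
      Visit X.
      At X: go right to J.
        J is a leaf — visit J.
    Visit W.
    At W: no right child.
  Visit G.
  At G: go right to K.
    K is a leaf — visit K.
Visit A.
At A: go right to C.
  At C: go left to U.
    U is a leaf — visit U.
  Visit C.
  At C: go right to T.
    At T: go left to H.
      H is a leaf — visit H.
    Visit T.
    At T: no right child.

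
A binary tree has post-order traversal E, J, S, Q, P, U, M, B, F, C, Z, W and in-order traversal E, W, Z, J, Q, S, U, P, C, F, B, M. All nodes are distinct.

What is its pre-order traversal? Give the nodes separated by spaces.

W E Z C U Q J S P F B M

The last element of post-order is the root; it splits in-order into left and right subtrees.
Root W: left subtree has 1 node {E}, right has 10 {Z, J, Q, S, U, P, C, F, B, M}.
  Root Z: left subtree has 0 nodes { }, right has 9 {J, Q, S, U, P, C, F, B, M}.
    Root C: left subtree has 5 nodes {J, Q, S, U, P}, right has 3 {F, B, M}.
      Root U: left subtree has 3 nodes {J, Q, S}, right has 1 {P}.
        Root Q: left subtree has 1 node {J}, right has 1 {S}.
      Root F: left subtree has 0 nodes { }, right has 2 {B, M}.
        Root B: left subtree has 0 nodes { }, right has 1 {M}.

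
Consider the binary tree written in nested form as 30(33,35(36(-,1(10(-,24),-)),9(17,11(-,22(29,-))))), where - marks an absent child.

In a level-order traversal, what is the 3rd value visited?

Level-order visits nodes level by level from the root, left to right within each level.
Level 0: 30
Level 1: 33, 35
Level 2: 36, 9
Level 3: 1, 17, 11
Level 4: 10, 22
Level 5: 24, 29
Full level-order sequence: 30, 33, 35, 36, 9, 1, 17, 11, 10, 22, 24, 29.

35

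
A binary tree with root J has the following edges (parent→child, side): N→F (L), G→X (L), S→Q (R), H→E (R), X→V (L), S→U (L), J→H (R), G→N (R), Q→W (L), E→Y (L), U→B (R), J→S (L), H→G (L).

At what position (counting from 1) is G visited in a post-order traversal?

Post-order visits the left subtree, then the right subtree, then the node.
At J: go left to S.
  At S: go left to U.
    At U: no left child.
    At U: go right to B.
      B is a leaf — visit B.
    Visit U.
  At S: go right to Q.
    At Q: go left to W.
      W is a leaf — visit W.
    At Q: no right child.
    Visit Q.
  Visit S.
At J: go right to H.
  At H: go left to G.
    At G: go left to X.
      At X: go left to V.
        V is a leaf — visit V.
      At X: no right child.
      Visit X.
    At G: go right to N.
      At N: go left to F.
        F is a leaf — visit F.
      At N: no right child.
      Visit N.
    Visit G.
  At H: go right to E.
    At E: go left to Y.
      Y is a leaf — visit Y.
    At E: no right child.
    Visit E.
  Visit H.
Visit J.
Full post-order sequence: B, U, W, Q, S, V, X, F, N, G, Y, E, H, J.

10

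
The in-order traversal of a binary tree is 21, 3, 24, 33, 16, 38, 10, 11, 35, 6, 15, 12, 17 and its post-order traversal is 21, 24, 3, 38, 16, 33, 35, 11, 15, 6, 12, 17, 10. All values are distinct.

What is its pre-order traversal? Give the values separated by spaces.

10 33 3 21 24 16 38 17 12 6 11 35 15

The last element of post-order is the root; it splits in-order into left and right subtrees.
Root 10: left subtree has 6 nodes {21, 3, 24, 33, 16, 38}, right has 6 {11, 35, 6, 15, 12, 17}.
  Root 33: left subtree has 3 nodes {21, 3, 24}, right has 2 {16, 38}.
    Root 3: left subtree has 1 node {21}, right has 1 {24}.
    Root 16: left subtree has 0 nodes { }, right has 1 {38}.
  Root 17: left subtree has 5 nodes {11, 35, 6, 15, 12}, right has 0 { }.
    Root 12: left subtree has 4 nodes {11, 35, 6, 15}, right has 0 { }.
      Root 6: left subtree has 2 nodes {11, 35}, right has 1 {15}.
        Root 11: left subtree has 0 nodes { }, right has 1 {35}.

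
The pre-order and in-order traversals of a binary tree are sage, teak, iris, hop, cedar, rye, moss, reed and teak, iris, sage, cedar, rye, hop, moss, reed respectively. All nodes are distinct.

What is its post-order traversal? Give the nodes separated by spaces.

iris teak rye cedar reed moss hop sage

The first element of pre-order is the root; it splits in-order into left and right subtrees.
Root sage: left subtree has 2 nodes {teak, iris}, right has 5 {cedar, rye, hop, moss, reed}.
  Root teak: left subtree has 0 nodes { }, right has 1 {iris}.
  Root hop: left subtree has 2 nodes {cedar, rye}, right has 2 {moss, reed}.
    Root cedar: left subtree has 0 nodes { }, right has 1 {rye}.
    Root moss: left subtree has 0 nodes { }, right has 1 {reed}.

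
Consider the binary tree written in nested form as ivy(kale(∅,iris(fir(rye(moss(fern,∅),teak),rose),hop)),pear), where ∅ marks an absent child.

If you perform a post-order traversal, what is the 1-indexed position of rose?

5

Post-order visits the left subtree, then the right subtree, then the node.
At ivy: go left to kale.
  At kale: no left child.
  At kale: go right to iris.
    At iris: go left to fir.
      At fir: go left to rye.
        At rye: go left to moss.
          At moss: go left to fern.
            fern is a leaf — visit fern.
          At moss: no right child.
          Visit moss.
        At rye: go right to teak.
          teak is a leaf — visit teak.
        Visit rye.
      At fir: go right to rose.
        rose is a leaf — visit rose.
      Visit fir.
    At iris: go right to hop.
      hop is a leaf — visit hop.
    Visit iris.
  Visit kale.
At ivy: go right to pear.
  pear is a leaf — visit pear.
Visit ivy.
Full post-order sequence: fern, moss, teak, rye, rose, fir, hop, iris, kale, pear, ivy.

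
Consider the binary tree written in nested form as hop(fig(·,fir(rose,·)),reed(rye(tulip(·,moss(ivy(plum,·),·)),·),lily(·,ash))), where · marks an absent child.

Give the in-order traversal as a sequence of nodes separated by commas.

fig, rose, fir, hop, tulip, plum, ivy, moss, rye, reed, lily, ash

In-order visits the left subtree, then the node, then the right subtree.
At hop: go left to fig.
  At fig: no left child.
  Visit fig.
  At fig: go right to fir.
    At fir: go left to rose.
      rose is a leaf — visit rose.
    Visit fir.
    At fir: no right child.
Visit hop.
At hop: go right to reed.
  At reed: go left to rye.
    At rye: go left to tulip.
      At tulip: no left child.
      Visit tulip.
      At tulip: go right to moss.
        At moss: go left to ivy.
          At ivy: go left to plum.
            plum is a leaf — visit plum.
          Visit ivy.
          At ivy: no right child.
        Visit moss.
        At moss: no right child.
    Visit rye.
    At rye: no right child.
  Visit reed.
  At reed: go right to lily.
    At lily: no left child.
    Visit lily.
    At lily: go right to ash.
      ash is a leaf — visit ash.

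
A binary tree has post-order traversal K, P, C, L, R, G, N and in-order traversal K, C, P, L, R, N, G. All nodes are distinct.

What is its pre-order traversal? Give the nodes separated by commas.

The last element of post-order is the root; it splits in-order into left and right subtrees.
Root N: left subtree has 5 nodes {K, C, P, L, R}, right has 1 {G}.
  Root R: left subtree has 4 nodes {K, C, P, L}, right has 0 { }.
    Root L: left subtree has 3 nodes {K, C, P}, right has 0 { }.
      Root C: left subtree has 1 node {K}, right has 1 {P}.

N, R, L, C, K, P, G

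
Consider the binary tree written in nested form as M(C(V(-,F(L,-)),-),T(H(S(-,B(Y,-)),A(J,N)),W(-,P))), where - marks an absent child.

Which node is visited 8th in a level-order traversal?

Level-order visits nodes level by level from the root, left to right within each level.
Level 0: M
Level 1: C, T
Level 2: V, H, W
Level 3: F, S, A, P
Level 4: L, B, J, N
Level 5: Y
Full level-order sequence: M, C, T, V, H, W, F, S, A, P, L, B, J, N, Y.

S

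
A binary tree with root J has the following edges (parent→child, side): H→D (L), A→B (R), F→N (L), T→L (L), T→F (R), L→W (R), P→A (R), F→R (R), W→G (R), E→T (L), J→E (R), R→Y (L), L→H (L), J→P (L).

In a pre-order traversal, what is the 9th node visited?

D

Pre-order visits the node, then its left subtree, then its right subtree.
Visit J.
At J: go left to P.
  Visit P.
  At P: no left child.
  At P: go right to A.
    Visit A.
    At A: no left child.
    At A: go right to B.
      B is a leaf — visit B.
At J: go right to E.
  Visit E.
  At E: go left to T.
    Visit T.
    At T: go left to L.
      Visit L.
      At L: go left to H.
        Visit H.
        At H: go left to D.
          D is a leaf — visit D.
        At H: no right child.
      At L: go right to W.
        Visit W.
        At W: no left child.
        At W: go right to G.
          G is a leaf — visit G.
    At T: go right to F.
      Visit F.
      At F: go left to N.
        N is a leaf — visit N.
      At F: go right to R.
        Visit R.
        At R: go left to Y.
          Y is a leaf — visit Y.
        At R: no right child.
  At E: no right child.
Full pre-order sequence: J, P, A, B, E, T, L, H, D, W, G, F, N, R, Y.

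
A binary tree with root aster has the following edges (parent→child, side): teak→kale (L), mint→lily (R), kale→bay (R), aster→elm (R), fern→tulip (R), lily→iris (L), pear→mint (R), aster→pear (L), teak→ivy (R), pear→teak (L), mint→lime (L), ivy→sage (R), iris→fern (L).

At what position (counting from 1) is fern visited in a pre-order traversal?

12

Pre-order visits the node, then its left subtree, then its right subtree.
Visit aster.
At aster: go left to pear.
  Visit pear.
  At pear: go left to teak.
    Visit teak.
    At teak: go left to kale.
      Visit kale.
      At kale: no left child.
      At kale: go right to bay.
        bay is a leaf — visit bay.
    At teak: go right to ivy.
      Visit ivy.
      At ivy: no left child.
      At ivy: go right to sage.
        sage is a leaf — visit sage.
  At pear: go right to mint.
    Visit mint.
    At mint: go left to lime.
      lime is a leaf — visit lime.
    At mint: go right to lily.
      Visit lily.
      At lily: go left to iris.
        Visit iris.
        At iris: go left to fern.
          Visit fern.
          At fern: no left child.
          At fern: go right to tulip.
            tulip is a leaf — visit tulip.
        At iris: no right child.
      At lily: no right child.
At aster: go right to elm.
  elm is a leaf — visit elm.
Full pre-order sequence: aster, pear, teak, kale, bay, ivy, sage, mint, lime, lily, iris, fern, tulip, elm.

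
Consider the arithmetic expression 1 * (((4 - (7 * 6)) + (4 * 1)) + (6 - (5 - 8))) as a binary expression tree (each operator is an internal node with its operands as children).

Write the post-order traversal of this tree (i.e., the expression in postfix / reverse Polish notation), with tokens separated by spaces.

1 4 7 6 * - 4 1 * + 6 5 8 - - + *

Post-order on an expression tree gives postfix notation: for each operator, emit left operand, right operand, then the operator.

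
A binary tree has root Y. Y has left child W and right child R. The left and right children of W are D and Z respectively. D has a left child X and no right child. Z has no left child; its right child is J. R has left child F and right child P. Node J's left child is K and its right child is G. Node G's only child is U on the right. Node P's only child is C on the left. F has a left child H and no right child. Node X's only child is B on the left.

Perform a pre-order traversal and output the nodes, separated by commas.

Pre-order visits the node, then its left subtree, then its right subtree.
Visit Y.
At Y: go left to W.
  Visit W.
  At W: go left to D.
    Visit D.
    At D: go left to X.
      Visit X.
      At X: go left to B.
        B is a leaf — visit B.
      At X: no right child.
    At D: no right child.
  At W: go right to Z.
    Visit Z.
    At Z: no left child.
    At Z: go right to J.
      Visit J.
      At J: go left to K.
        K is a leaf — visit K.
      At J: go right to G.
        Visit G.
        At G: no left child.
        At G: go right to U.
          U is a leaf — visit U.
At Y: go right to R.
  Visit R.
  At R: go left to F.
    Visit F.
    At F: go left to H.
      H is a leaf — visit H.
    At F: no right child.
  At R: go right to P.
    Visit P.
    At P: go left to C.
      C is a leaf — visit C.
    At P: no right child.

Y, W, D, X, B, Z, J, K, G, U, R, F, H, P, C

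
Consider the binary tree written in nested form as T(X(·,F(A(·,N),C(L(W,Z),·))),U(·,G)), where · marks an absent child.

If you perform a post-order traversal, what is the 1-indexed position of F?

7

Post-order visits the left subtree, then the right subtree, then the node.
At T: go left to X.
  At X: no left child.
  At X: go right to F.
    At F: go left to A.
      At A: no left child.
      At A: go right to N.
        N is a leaf — visit N.
      Visit A.
    At F: go right to C.
      At C: go left to L.
        At L: go left to W.
          W is a leaf — visit W.
        At L: go right to Z.
          Z is a leaf — visit Z.
        Visit L.
      At C: no right child.
      Visit C.
    Visit F.
  Visit X.
At T: go right to U.
  At U: no left child.
  At U: go right to G.
    G is a leaf — visit G.
  Visit U.
Visit T.
Full post-order sequence: N, A, W, Z, L, C, F, X, G, U, T.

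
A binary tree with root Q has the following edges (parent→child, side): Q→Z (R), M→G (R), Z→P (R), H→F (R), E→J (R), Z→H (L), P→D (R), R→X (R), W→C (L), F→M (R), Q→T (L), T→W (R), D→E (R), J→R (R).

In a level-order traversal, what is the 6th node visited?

Level-order visits nodes level by level from the root, left to right within each level.
Level 0: Q
Level 1: T, Z
Level 2: W, H, P
Level 3: C, F, D
Level 4: M, E
Level 5: G, J
Level 6: R
Level 7: X
Full level-order sequence: Q, T, Z, W, H, P, C, F, D, M, E, G, J, R, X.

P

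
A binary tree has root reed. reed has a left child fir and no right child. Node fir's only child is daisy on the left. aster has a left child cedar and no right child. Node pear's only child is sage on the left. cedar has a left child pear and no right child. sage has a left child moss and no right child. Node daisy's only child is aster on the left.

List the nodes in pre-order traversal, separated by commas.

reed, fir, daisy, aster, cedar, pear, sage, moss

Pre-order visits the node, then its left subtree, then its right subtree.
Visit reed.
At reed: go left to fir.
  Visit fir.
  At fir: go left to daisy.
    Visit daisy.
    At daisy: go left to aster.
      Visit aster.
      At aster: go left to cedar.
        Visit cedar.
        At cedar: go left to pear.
          Visit pear.
          At pear: go left to sage.
            Visit sage.
            At sage: go left to moss.
              moss is a leaf — visit moss.
            At sage: no right child.
          At pear: no right child.
        At cedar: no right child.
      At aster: no right child.
    At daisy: no right child.
  At fir: no right child.
At reed: no right child.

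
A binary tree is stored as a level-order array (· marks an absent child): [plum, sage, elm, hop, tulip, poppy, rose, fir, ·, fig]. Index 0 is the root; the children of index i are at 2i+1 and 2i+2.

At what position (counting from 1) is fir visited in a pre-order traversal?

4

Pre-order visits the node, then its left subtree, then its right subtree.
Visit plum.
At plum: go left to sage.
  Visit sage.
  At sage: go left to hop.
    Visit hop.
    At hop: go left to fir.
      fir is a leaf — visit fir.
    At hop: no right child.
  At sage: go right to tulip.
    Visit tulip.
    At tulip: go left to fig.
      fig is a leaf — visit fig.
    At tulip: no right child.
At plum: go right to elm.
  Visit elm.
  At elm: go left to poppy.
    poppy is a leaf — visit poppy.
  At elm: go right to rose.
    rose is a leaf — visit rose.
Full pre-order sequence: plum, sage, hop, fir, tulip, fig, elm, poppy, rose.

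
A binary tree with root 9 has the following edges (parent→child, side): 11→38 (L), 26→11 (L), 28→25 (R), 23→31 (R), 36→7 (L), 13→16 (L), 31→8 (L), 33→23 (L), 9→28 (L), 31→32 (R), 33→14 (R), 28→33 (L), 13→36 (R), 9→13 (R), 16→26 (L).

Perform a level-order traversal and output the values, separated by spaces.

Level-order visits nodes level by level from the root, left to right within each level.
Level 0: 9
Level 1: 28, 13
Level 2: 33, 25, 16, 36
Level 3: 23, 14, 26, 7
Level 4: 31, 11
Level 5: 8, 32, 38

9 28 13 33 25 16 36 23 14 26 7 31 11 8 32 38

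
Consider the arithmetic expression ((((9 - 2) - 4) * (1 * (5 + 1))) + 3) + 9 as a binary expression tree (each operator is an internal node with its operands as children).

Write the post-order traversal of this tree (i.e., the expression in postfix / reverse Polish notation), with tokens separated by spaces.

Post-order on an expression tree gives postfix notation: for each operator, emit left operand, right operand, then the operator.

9 2 - 4 - 1 5 1 + * * 3 + 9 +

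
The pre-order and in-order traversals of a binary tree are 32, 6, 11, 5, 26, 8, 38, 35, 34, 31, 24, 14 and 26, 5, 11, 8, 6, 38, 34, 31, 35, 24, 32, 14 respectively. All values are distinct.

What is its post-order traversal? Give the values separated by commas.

The first element of pre-order is the root; it splits in-order into left and right subtrees.
Root 32: left subtree has 10 nodes {26, 5, 11, 8, 6, 38, 34, 31, 35, 24}, right has 1 {14}.
  Root 6: left subtree has 4 nodes {26, 5, 11, 8}, right has 5 {38, 34, 31, 35, 24}.
    Root 11: left subtree has 2 nodes {26, 5}, right has 1 {8}.
      Root 5: left subtree has 1 node {26}, right has 0 { }.
    Root 38: left subtree has 0 nodes { }, right has 4 {34, 31, 35, 24}.
      Root 35: left subtree has 2 nodes {34, 31}, right has 1 {24}.
        Root 34: left subtree has 0 nodes { }, right has 1 {31}.

26, 5, 8, 11, 31, 34, 24, 35, 38, 6, 14, 32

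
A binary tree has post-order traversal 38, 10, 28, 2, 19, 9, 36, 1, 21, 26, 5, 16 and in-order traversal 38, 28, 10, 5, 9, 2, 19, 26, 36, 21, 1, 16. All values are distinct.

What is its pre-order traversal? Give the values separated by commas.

16, 5, 28, 38, 10, 26, 9, 19, 2, 21, 36, 1

The last element of post-order is the root; it splits in-order into left and right subtrees.
Root 16: left subtree has 11 nodes {38, 28, 10, 5, 9, 2, 19, 26, 36, 21, 1}, right has 0 { }.
  Root 5: left subtree has 3 nodes {38, 28, 10}, right has 7 {9, 2, 19, 26, 36, 21, 1}.
    Root 28: left subtree has 1 node {38}, right has 1 {10}.
    Root 26: left subtree has 3 nodes {9, 2, 19}, right has 3 {36, 21, 1}.
      Root 9: left subtree has 0 nodes { }, right has 2 {2, 19}.
        Root 19: left subtree has 1 node {2}, right has 0 { }.
      Root 21: left subtree has 1 node {36}, right has 1 {1}.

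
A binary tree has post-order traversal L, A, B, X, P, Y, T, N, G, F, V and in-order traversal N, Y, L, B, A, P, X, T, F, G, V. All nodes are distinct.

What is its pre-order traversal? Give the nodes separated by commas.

V, F, N, T, Y, P, B, L, A, X, G

The last element of post-order is the root; it splits in-order into left and right subtrees.
Root V: left subtree has 10 nodes {N, Y, L, B, A, P, X, T, F, G}, right has 0 { }.
  Root F: left subtree has 8 nodes {N, Y, L, B, A, P, X, T}, right has 1 {G}.
    Root N: left subtree has 0 nodes { }, right has 7 {Y, L, B, A, P, X, T}.
      Root T: left subtree has 6 nodes {Y, L, B, A, P, X}, right has 0 { }.
        Root Y: left subtree has 0 nodes { }, right has 5 {L, B, A, P, X}.
          Root P: left subtree has 3 nodes {L, B, A}, right has 1 {X}.
            Root B: left subtree has 1 node {L}, right has 1 {A}.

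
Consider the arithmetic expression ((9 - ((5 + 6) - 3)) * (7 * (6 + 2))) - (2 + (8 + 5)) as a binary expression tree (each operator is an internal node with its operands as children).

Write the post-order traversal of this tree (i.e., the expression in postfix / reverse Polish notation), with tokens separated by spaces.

Post-order on an expression tree gives postfix notation: for each operator, emit left operand, right operand, then the operator.

9 5 6 + 3 - - 7 6 2 + * * 2 8 5 + + -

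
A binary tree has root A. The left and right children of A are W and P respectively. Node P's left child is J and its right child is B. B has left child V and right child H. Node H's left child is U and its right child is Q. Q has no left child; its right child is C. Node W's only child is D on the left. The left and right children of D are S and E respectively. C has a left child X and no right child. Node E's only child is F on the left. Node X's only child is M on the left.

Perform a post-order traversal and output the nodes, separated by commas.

S, F, E, D, W, J, V, U, M, X, C, Q, H, B, P, A

Post-order visits the left subtree, then the right subtree, then the node.
At A: go left to W.
  At W: go left to D.
    At D: go left to S.
      S is a leaf — visit S.
    At D: go right to E.
      At E: go left to F.
        F is a leaf — visit F.
      At E: no right child.
      Visit E.
    Visit D.
  At W: no right child.
  Visit W.
At A: go right to P.
  At P: go left to J.
    J is a leaf — visit J.
  At P: go right to B.
    At B: go left to V.
      V is a leaf — visit V.
    At B: go right to H.
      At H: go left to U.
        U is a leaf — visit U.
      At H: go right to Q.
        At Q: no left child.
        At Q: go right to C.
          At C: go left to X.
            At X: go left to M.
              M is a leaf — visit M.
            At X: no right child.
            Visit X.
          At C: no right child.
          Visit C.
        Visit Q.
      Visit H.
    Visit B.
  Visit P.
Visit A.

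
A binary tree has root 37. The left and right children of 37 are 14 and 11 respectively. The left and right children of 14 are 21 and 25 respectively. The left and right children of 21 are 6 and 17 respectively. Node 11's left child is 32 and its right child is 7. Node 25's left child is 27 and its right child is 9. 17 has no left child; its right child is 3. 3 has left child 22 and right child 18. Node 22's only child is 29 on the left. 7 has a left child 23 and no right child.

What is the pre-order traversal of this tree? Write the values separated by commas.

Pre-order visits the node, then its left subtree, then its right subtree.
Visit 37.
At 37: go left to 14.
  Visit 14.
  At 14: go left to 21.
    Visit 21.
    At 21: go left to 6.
      6 is a leaf — visit 6.
    At 21: go right to 17.
      Visit 17.
      At 17: no left child.
      At 17: go right to 3.
        Visit 3.
        At 3: go left to 22.
          Visit 22.
          At 22: go left to 29.
            29 is a leaf — visit 29.
          At 22: no right child.
        At 3: go right to 18.
          18 is a leaf — visit 18.
  At 14: go right to 25.
    Visit 25.
    At 25: go left to 27.
      27 is a leaf — visit 27.
    At 25: go right to 9.
      9 is a leaf — visit 9.
At 37: go right to 11.
  Visit 11.
  At 11: go left to 32.
    32 is a leaf — visit 32.
  At 11: go right to 7.
    Visit 7.
    At 7: go left to 23.
      23 is a leaf — visit 23.
    At 7: no right child.

37, 14, 21, 6, 17, 3, 22, 29, 18, 25, 27, 9, 11, 32, 7, 23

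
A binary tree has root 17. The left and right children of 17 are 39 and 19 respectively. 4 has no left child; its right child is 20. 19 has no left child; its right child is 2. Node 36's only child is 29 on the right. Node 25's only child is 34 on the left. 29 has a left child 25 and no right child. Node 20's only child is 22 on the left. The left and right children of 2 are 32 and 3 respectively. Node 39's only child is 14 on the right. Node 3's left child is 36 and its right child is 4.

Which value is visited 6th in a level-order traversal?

Level-order visits nodes level by level from the root, left to right within each level.
Level 0: 17
Level 1: 39, 19
Level 2: 14, 2
Level 3: 32, 3
Level 4: 36, 4
Level 5: 29, 20
Level 6: 25, 22
Level 7: 34
Full level-order sequence: 17, 39, 19, 14, 2, 32, 3, 36, 4, 29, 20, 25, 22, 34.

32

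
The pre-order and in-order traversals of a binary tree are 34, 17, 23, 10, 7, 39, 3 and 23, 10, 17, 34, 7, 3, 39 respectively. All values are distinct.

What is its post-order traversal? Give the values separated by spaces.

10 23 17 3 39 7 34

The first element of pre-order is the root; it splits in-order into left and right subtrees.
Root 34: left subtree has 3 nodes {23, 10, 17}, right has 3 {7, 3, 39}.
  Root 17: left subtree has 2 nodes {23, 10}, right has 0 { }.
    Root 23: left subtree has 0 nodes { }, right has 1 {10}.
  Root 7: left subtree has 0 nodes { }, right has 2 {3, 39}.
    Root 39: left subtree has 1 node {3}, right has 0 { }.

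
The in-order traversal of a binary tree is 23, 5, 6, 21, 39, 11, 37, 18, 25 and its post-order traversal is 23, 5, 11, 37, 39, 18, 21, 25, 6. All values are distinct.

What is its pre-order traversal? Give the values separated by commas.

6, 5, 23, 25, 21, 18, 39, 37, 11

The last element of post-order is the root; it splits in-order into left and right subtrees.
Root 6: left subtree has 2 nodes {23, 5}, right has 6 {21, 39, 11, 37, 18, 25}.
  Root 5: left subtree has 1 node {23}, right has 0 { }.
  Root 25: left subtree has 5 nodes {21, 39, 11, 37, 18}, right has 0 { }.
    Root 21: left subtree has 0 nodes { }, right has 4 {39, 11, 37, 18}.
      Root 18: left subtree has 3 nodes {39, 11, 37}, right has 0 { }.
        Root 39: left subtree has 0 nodes { }, right has 2 {11, 37}.
          Root 37: left subtree has 1 node {11}, right has 0 { }.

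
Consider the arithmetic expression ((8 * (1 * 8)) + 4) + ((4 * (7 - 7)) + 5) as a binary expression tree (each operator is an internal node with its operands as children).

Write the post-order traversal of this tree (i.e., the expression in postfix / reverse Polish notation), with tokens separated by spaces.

8 1 8 * * 4 + 4 7 7 - * 5 + +

Post-order on an expression tree gives postfix notation: for each operator, emit left operand, right operand, then the operator.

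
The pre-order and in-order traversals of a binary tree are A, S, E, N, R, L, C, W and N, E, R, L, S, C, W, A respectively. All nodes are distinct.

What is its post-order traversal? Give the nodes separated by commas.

The first element of pre-order is the root; it splits in-order into left and right subtrees.
Root A: left subtree has 7 nodes {N, E, R, L, S, C, W}, right has 0 { }.
  Root S: left subtree has 4 nodes {N, E, R, L}, right has 2 {C, W}.
    Root E: left subtree has 1 node {N}, right has 2 {R, L}.
      Root R: left subtree has 0 nodes { }, right has 1 {L}.
    Root C: left subtree has 0 nodes { }, right has 1 {W}.

N, L, R, E, W, C, S, A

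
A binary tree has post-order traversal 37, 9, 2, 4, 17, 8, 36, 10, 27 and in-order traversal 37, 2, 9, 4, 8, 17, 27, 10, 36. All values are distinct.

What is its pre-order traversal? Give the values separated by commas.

27, 8, 4, 2, 37, 9, 17, 10, 36

The last element of post-order is the root; it splits in-order into left and right subtrees.
Root 27: left subtree has 6 nodes {37, 2, 9, 4, 8, 17}, right has 2 {10, 36}.
  Root 8: left subtree has 4 nodes {37, 2, 9, 4}, right has 1 {17}.
    Root 4: left subtree has 3 nodes {37, 2, 9}, right has 0 { }.
      Root 2: left subtree has 1 node {37}, right has 1 {9}.
  Root 10: left subtree has 0 nodes { }, right has 1 {36}.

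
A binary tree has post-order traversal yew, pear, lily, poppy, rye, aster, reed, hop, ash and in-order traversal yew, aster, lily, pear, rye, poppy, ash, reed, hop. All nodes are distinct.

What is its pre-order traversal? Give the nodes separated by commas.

ash, aster, yew, rye, lily, pear, poppy, hop, reed

The last element of post-order is the root; it splits in-order into left and right subtrees.
Root ash: left subtree has 6 nodes {yew, aster, lily, pear, rye, poppy}, right has 2 {reed, hop}.
  Root aster: left subtree has 1 node {yew}, right has 4 {lily, pear, rye, poppy}.
    Root rye: left subtree has 2 nodes {lily, pear}, right has 1 {poppy}.
      Root lily: left subtree has 0 nodes { }, right has 1 {pear}.
  Root hop: left subtree has 1 node {reed}, right has 0 { }.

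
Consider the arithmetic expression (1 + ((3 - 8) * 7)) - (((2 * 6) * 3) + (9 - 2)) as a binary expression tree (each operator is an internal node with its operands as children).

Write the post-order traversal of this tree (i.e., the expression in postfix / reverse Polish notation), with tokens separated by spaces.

Post-order on an expression tree gives postfix notation: for each operator, emit left operand, right operand, then the operator.

1 3 8 - 7 * + 2 6 * 3 * 9 2 - + -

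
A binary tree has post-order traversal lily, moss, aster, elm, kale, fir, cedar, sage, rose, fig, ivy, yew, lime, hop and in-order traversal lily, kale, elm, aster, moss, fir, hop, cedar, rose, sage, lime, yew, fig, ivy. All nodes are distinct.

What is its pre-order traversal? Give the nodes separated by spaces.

hop fir kale lily elm aster moss lime rose cedar sage yew ivy fig

The last element of post-order is the root; it splits in-order into left and right subtrees.
Root hop: left subtree has 6 nodes {lily, kale, elm, aster, moss, fir}, right has 7 {cedar, rose, sage, lime, yew, fig, ivy}.
  Root fir: left subtree has 5 nodes {lily, kale, elm, aster, moss}, right has 0 { }.
    Root kale: left subtree has 1 node {lily}, right has 3 {elm, aster, moss}.
      Root elm: left subtree has 0 nodes { }, right has 2 {aster, moss}.
        Root aster: left subtree has 0 nodes { }, right has 1 {moss}.
  Root lime: left subtree has 3 nodes {cedar, rose, sage}, right has 3 {yew, fig, ivy}.
    Root rose: left subtree has 1 node {cedar}, right has 1 {sage}.
    Root yew: left subtree has 0 nodes { }, right has 2 {fig, ivy}.
      Root ivy: left subtree has 1 node {fig}, right has 0 { }.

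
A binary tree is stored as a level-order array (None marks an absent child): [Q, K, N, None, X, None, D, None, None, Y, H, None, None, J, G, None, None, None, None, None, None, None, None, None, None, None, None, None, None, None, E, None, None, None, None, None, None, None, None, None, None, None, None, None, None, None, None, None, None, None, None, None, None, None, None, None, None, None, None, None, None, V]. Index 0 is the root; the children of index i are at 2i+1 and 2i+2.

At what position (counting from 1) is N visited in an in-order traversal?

6

In-order visits the left subtree, then the node, then the right subtree.
At Q: go left to K.
  At K: no left child.
  Visit K.
  At K: go right to X.
    At X: go left to Y.
      Y is a leaf — visit Y.
    Visit X.
    At X: go right to H.
      H is a leaf — visit H.
Visit Q.
At Q: go right to N.
  At N: no left child.
  Visit N.
  At N: go right to D.
    At D: go left to J.
      J is a leaf — visit J.
    Visit D.
    At D: go right to G.
      At G: no left child.
      Visit G.
      At G: go right to E.
        At E: go left to V.
          V is a leaf — visit V.
        Visit E.
        At E: no right child.
Full in-order sequence: K, Y, X, H, Q, N, J, D, G, V, E.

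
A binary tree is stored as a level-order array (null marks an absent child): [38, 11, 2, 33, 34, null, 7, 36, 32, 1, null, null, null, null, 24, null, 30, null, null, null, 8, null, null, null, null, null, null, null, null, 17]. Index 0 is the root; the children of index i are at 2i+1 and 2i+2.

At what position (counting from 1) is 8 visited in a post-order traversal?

5

Post-order visits the left subtree, then the right subtree, then the node.
At 38: go left to 11.
  At 11: go left to 33.
    At 33: go left to 36.
      At 36: no left child.
      At 36: go right to 30.
        30 is a leaf — visit 30.
      Visit 36.
    At 33: go right to 32.
      32 is a leaf — visit 32.
    Visit 33.
  At 11: go right to 34.
    At 34: go left to 1.
      At 1: no left child.
      At 1: go right to 8.
        8 is a leaf — visit 8.
      Visit 1.
    At 34: no right child.
    Visit 34.
  Visit 11.
At 38: go right to 2.
  At 2: no left child.
  At 2: go right to 7.
    At 7: no left child.
    At 7: go right to 24.
      At 24: go left to 17.
        17 is a leaf — visit 17.
      At 24: no right child.
      Visit 24.
    Visit 7.
  Visit 2.
Visit 38.
Full post-order sequence: 30, 36, 32, 33, 8, 1, 34, 11, 17, 24, 7, 2, 38.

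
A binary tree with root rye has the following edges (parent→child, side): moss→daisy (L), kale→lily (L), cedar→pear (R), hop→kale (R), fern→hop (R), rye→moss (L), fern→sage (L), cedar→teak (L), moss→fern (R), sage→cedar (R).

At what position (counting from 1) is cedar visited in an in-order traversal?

5

In-order visits the left subtree, then the node, then the right subtree.
At rye: go left to moss.
  At moss: go left to daisy.
    daisy is a leaf — visit daisy.
  Visit moss.
  At moss: go right to fern.
    At fern: go left to sage.
      At sage: no left child.
      Visit sage.
      At sage: go right to cedar.
        At cedar: go left to teak.
          teak is a leaf — visit teak.
        Visit cedar.
        At cedar: go right to pear.
          pear is a leaf — visit pear.
    Visit fern.
    At fern: go right to hop.
      At hop: no left child.
      Visit hop.
      At hop: go right to kale.
        At kale: go left to lily.
          lily is a leaf — visit lily.
        Visit kale.
        At kale: no right child.
Visit rye.
At rye: no right child.
Full in-order sequence: daisy, moss, sage, teak, cedar, pear, fern, hop, lily, kale, rye.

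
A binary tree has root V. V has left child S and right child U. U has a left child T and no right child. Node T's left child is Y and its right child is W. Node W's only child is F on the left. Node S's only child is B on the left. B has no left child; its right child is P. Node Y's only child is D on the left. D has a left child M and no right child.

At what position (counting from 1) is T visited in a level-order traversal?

Level-order visits nodes level by level from the root, left to right within each level.
Level 0: V
Level 1: S, U
Level 2: B, T
Level 3: P, Y, W
Level 4: D, F
Level 5: M
Full level-order sequence: V, S, U, B, T, P, Y, W, D, F, M.

5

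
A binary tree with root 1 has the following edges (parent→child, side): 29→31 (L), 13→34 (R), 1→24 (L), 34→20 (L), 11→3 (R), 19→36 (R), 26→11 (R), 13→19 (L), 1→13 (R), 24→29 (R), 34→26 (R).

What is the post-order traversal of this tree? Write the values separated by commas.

31, 29, 24, 36, 19, 20, 3, 11, 26, 34, 13, 1

Post-order visits the left subtree, then the right subtree, then the node.
At 1: go left to 24.
  At 24: no left child.
  At 24: go right to 29.
    At 29: go left to 31.
      31 is a leaf — visit 31.
    At 29: no right child.
    Visit 29.
  Visit 24.
At 1: go right to 13.
  At 13: go left to 19.
    At 19: no left child.
    At 19: go right to 36.
      36 is a leaf — visit 36.
    Visit 19.
  At 13: go right to 34.
    At 34: go left to 20.
      20 is a leaf — visit 20.
    At 34: go right to 26.
      At 26: no left child.
      At 26: go right to 11.
        At 11: no left child.
        At 11: go right to 3.
          3 is a leaf — visit 3.
        Visit 11.
      Visit 26.
    Visit 34.
  Visit 13.
Visit 1.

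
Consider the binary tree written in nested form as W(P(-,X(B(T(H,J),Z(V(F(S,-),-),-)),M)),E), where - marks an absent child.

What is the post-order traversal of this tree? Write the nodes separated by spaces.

Post-order visits the left subtree, then the right subtree, then the node.
At W: go left to P.
  At P: no left child.
  At P: go right to X.
    At X: go left to B.
      At B: go left to T.
        At T: go left to H.
          H is a leaf — visit H.
        At T: go right to J.
          J is a leaf — visit J.
        Visit T.
      At B: go right to Z.
        At Z: go left to V.
          At V: go left to F.
            At F: go left to S.
              S is a leaf — visit S.
            At F: no right child.
            Visit F.
          At V: no right child.
          Visit V.
        At Z: no right child.
        Visit Z.
      Visit B.
    At X: go right to M.
      M is a leaf — visit M.
    Visit X.
  Visit P.
At W: go right to E.
  E is a leaf — visit E.
Visit W.

H J T S F V Z B M X P E W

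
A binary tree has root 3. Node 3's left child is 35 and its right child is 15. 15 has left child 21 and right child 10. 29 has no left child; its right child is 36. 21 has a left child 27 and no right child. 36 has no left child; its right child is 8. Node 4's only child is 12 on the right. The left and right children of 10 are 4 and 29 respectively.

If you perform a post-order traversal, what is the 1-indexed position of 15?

10

Post-order visits the left subtree, then the right subtree, then the node.
At 3: go left to 35.
  35 is a leaf — visit 35.
At 3: go right to 15.
  At 15: go left to 21.
    At 21: go left to 27.
      27 is a leaf — visit 27.
    At 21: no right child.
    Visit 21.
  At 15: go right to 10.
    At 10: go left to 4.
      At 4: no left child.
      At 4: go right to 12.
        12 is a leaf — visit 12.
      Visit 4.
    At 10: go right to 29.
      At 29: no left child.
      At 29: go right to 36.
        At 36: no left child.
        At 36: go right to 8.
          8 is a leaf — visit 8.
        Visit 36.
      Visit 29.
    Visit 10.
  Visit 15.
Visit 3.
Full post-order sequence: 35, 27, 21, 12, 4, 8, 36, 29, 10, 15, 3.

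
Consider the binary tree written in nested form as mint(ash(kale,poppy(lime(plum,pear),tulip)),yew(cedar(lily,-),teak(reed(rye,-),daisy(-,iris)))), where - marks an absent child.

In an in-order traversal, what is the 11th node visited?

In-order visits the left subtree, then the node, then the right subtree.
At mint: go left to ash.
  At ash: go left to kale.
    kale is a leaf — visit kale.
  Visit ash.
  At ash: go right to poppy.
    At poppy: go left to lime.
      At lime: go left to plum.
        plum is a leaf — visit plum.
      Visit lime.
      At lime: go right to pear.
        pear is a leaf — visit pear.
    Visit poppy.
    At poppy: go right to tulip.
      tulip is a leaf — visit tulip.
Visit mint.
At mint: go right to yew.
  At yew: go left to cedar.
    At cedar: go left to lily.
      lily is a leaf — visit lily.
    Visit cedar.
    At cedar: no right child.
  Visit yew.
  At yew: go right to teak.
    At teak: go left to reed.
      At reed: go left to rye.
        rye is a leaf — visit rye.
      Visit reed.
      At reed: no right child.
    Visit teak.
    At teak: go right to daisy.
      At daisy: no left child.
      Visit daisy.
      At daisy: go right to iris.
        iris is a leaf — visit iris.
Full in-order sequence: kale, ash, plum, lime, pear, poppy, tulip, mint, lily, cedar, yew, rye, reed, teak, daisy, iris.

yew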